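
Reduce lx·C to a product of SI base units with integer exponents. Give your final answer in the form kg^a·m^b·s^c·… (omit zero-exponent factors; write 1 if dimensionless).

m⁻²·s·A·cd

lx = m⁻²·cd.
C = s·A.
Combining: lx·C = (m⁻²·cd) · (s·A) = m⁻²·s·A·cd.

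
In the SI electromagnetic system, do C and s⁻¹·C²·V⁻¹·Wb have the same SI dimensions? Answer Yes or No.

No

Left side:
  C = A·s = s·A (charge = current × time).
Right side:
  C = s·A.
  So C² = s²·A².
  V = kg·m²·s⁻³·A⁻¹.
  So V⁻¹ = kg⁻¹·m⁻²·s³·A.
  Wb = kg·m²·s⁻²·A⁻¹.
  Combining: s⁻¹·C²·V⁻¹·Wb = s⁻¹ · (s²·A²) · (kg⁻¹·m⁻²·s³·A) · (kg·m²·s⁻²·A⁻¹) = s²·A².
Left is s·A; right is s²·A² — different.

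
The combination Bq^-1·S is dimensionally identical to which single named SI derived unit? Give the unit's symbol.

F

Bq = s⁻¹.
So Bq⁻¹ = s.
S = kg⁻¹·m⁻²·s³·A².
Combining: Bq⁻¹·S = s · (kg⁻¹·m⁻²·s³·A²) = kg⁻¹·m⁻²·s⁴·A².
kg⁻¹·m⁻²·s⁴·A² is the base-SI form of the farad.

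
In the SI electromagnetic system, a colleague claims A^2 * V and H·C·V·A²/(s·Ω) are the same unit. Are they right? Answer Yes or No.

No

Left side:
  V = kg·m²·s⁻³·A⁻¹.
  Combining: A²·V = A² · (kg·m²·s⁻³·A⁻¹) = kg·m²·s⁻³·A.
Right side:
  Ω = V/A (resistance = voltage per current),
      = kg·m²·s⁻³·A⁻².
  So Ω⁻¹ = kg⁻¹·m⁻²·s³·A².
  H = Wb/A (inductance = flux per current),
      = kg·m²·s⁻²·A⁻².
  C = A·s = s·A (charge = current × time).
  V = W/A (potential = power per current),
      = kg·m²·s⁻³·A⁻¹.
  Combining: s⁻¹·Ω⁻¹·H·C·V·A² = s⁻¹ · (kg⁻¹·m⁻²·s³·A²) · (kg·m²·s⁻²·A⁻²) · (s·A) · (kg·m²·s⁻³·A⁻¹) · A² = kg·m²·s⁻²·A².
Left is kg·m²·s⁻³·A; right is kg·m²·s⁻²·A² — different.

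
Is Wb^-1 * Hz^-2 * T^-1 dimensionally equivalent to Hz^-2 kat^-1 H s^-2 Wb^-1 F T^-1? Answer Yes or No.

No

Left side:
  Wb = kg·m²·s⁻²·A⁻¹.
  So Wb⁻¹ = kg⁻¹·m⁻²·s²·A.
  Hz = s⁻¹.
  So Hz⁻² = s².
  T = kg·s⁻²·A⁻¹.
  So T⁻¹ = kg⁻¹·s²·A.
  Combining: Wb⁻¹·Hz⁻²·T⁻¹ = (kg⁻¹·m⁻²·s²·A) · s² · (kg⁻¹·s²·A) = kg⁻²·m⁻²·s⁶·A².
Right side:
  Hz = 1/s = s⁻¹ (frequency is cycles per second).
  So Hz⁻² = s².
  kat = mol/s = s⁻¹·mol (catalytic activity).
  So kat⁻¹ = s·mol⁻¹.
  H = Wb/A (inductance = flux per current),
      = kg·m²·s⁻²·A⁻².
  Wb = V·s (flux: a volt is a weber per second),
      = kg·m²·s⁻²·A⁻¹.
  So Wb⁻¹ = kg⁻¹·m⁻²·s²·A.
  F = C/V (capacitance = charge per voltage),
      = A·s/(kg·m²·s⁻³·A⁻¹) (substituting C and V),
      = kg⁻¹·m⁻²·s⁴·A².
  T = Wb/m² (flux density = flux per area),
      = kg·s⁻²·A⁻¹.
  So T⁻¹ = kg⁻¹·s²·A.
  Combining: Hz⁻²·kat⁻¹·H·s⁻²·Wb⁻¹·F·T⁻¹ = s² · (s·mol⁻¹) · (kg·m²·s⁻²·A⁻²) · s⁻² · (kg⁻¹·m⁻²·s²·A) · (kg⁻¹·m⁻²·s⁴·A²) · (kg⁻¹·s²·A) = kg⁻²·m⁻²·s⁷·A²·mol⁻¹.
Left is kg⁻²·m⁻²·s⁶·A²; right is kg⁻²·m⁻²·s⁷·A²·mol⁻¹ — different.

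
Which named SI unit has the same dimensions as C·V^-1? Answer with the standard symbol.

C = s·A.
V = kg·m²·s⁻³·A⁻¹.
So V⁻¹ = kg⁻¹·m⁻²·s³·A.
Combining: C·V⁻¹ = (s·A) · (kg⁻¹·m⁻²·s³·A) = kg⁻¹·m⁻²·s⁴·A².
kg⁻¹·m⁻²·s⁴·A² is the base-SI form of the farad.

F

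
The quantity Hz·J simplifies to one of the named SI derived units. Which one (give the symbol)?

W

Hz = s⁻¹.
J = kg·m²·s⁻².
Combining: Hz·J = s⁻¹ · (kg·m²·s⁻²) = kg·m²·s⁻³.
kg·m²·s⁻³ is the base-SI form of the watt.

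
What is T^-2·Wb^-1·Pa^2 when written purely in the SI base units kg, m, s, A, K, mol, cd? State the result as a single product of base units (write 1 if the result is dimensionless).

kg⁻¹·m⁻⁴·s²·A³

T = Wb/m² (flux density = flux per area),
    = kg·s⁻²·A⁻¹.
So T⁻² = kg⁻²·s⁴·A².
Wb = V·s (flux: a volt is a weber per second),
    = kg·m²·s⁻²·A⁻¹.
So Wb⁻¹ = kg⁻¹·m⁻²·s²·A.
Pa = N/m² (pressure = force per area),
    = kg·m⁻¹·s⁻².
So Pa² = kg²·m⁻²·s⁻⁴.
Combining: T⁻²·Wb⁻¹·Pa² = (kg⁻²·s⁴·A²) · (kg⁻¹·m⁻²·s²·A) · (kg²·m⁻²·s⁻⁴) = kg⁻¹·m⁻⁴·s²·A³.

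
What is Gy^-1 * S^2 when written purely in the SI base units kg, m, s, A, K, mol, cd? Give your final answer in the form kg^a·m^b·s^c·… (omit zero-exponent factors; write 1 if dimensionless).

kg⁻²·m⁻⁶·s⁸·A⁴

Gy = m²·s⁻².
So Gy⁻¹ = m⁻²·s².
S = kg⁻¹·m⁻²·s³·A².
So S² = kg⁻²·m⁻⁴·s⁶·A⁴.
Combining: Gy⁻¹·S² = (m⁻²·s²) · (kg⁻²·m⁻⁴·s⁶·A⁴) = kg⁻²·m⁻⁶·s⁸·A⁴.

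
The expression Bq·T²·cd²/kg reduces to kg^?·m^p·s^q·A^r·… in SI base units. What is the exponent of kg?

1

Bq = 1/s = s⁻¹ (activity is decays per second).
T = Wb/m² (flux density = flux per area),
    = kg·s⁻²·A⁻¹.
So T² = kg²·s⁻⁴·A⁻².
Combining: Bq·kg⁻¹·T²·cd² = s⁻¹ · kg⁻¹ · (kg²·s⁻⁴·A⁻²) · cd² = kg·s⁻⁵·A⁻²·cd².
The exponent of kg is 1.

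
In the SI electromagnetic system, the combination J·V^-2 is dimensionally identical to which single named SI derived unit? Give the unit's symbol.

J = kg·m²·s⁻².
V = kg·m²·s⁻³·A⁻¹.
So V⁻² = kg⁻²·m⁻⁴·s⁶·A².
Combining: J·V⁻² = (kg·m²·s⁻²) · (kg⁻²·m⁻⁴·s⁶·A²) = kg⁻¹·m⁻²·s⁴·A².
kg⁻¹·m⁻²·s⁴·A² is the base-SI form of the farad.

F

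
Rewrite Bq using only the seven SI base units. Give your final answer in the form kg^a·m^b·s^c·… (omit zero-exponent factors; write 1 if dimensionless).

Bq = 1/s = s⁻¹ (activity is decays per second).

s⁻¹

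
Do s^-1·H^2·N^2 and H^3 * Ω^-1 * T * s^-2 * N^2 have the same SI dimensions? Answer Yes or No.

No

Left side:
  H = Wb/A (inductance = flux per current),
      = kg·m²·s⁻²·A⁻².
  So H² = kg²·m⁴·s⁻⁴·A⁻⁴.
  N = kg·m/s² = kg·m·s⁻² (force = mass × acceleration).
  So N² = kg²·m²·s⁻⁴.
  Combining: s⁻¹·H²·N² = s⁻¹ · (kg²·m⁴·s⁻⁴·A⁻⁴) · (kg²·m²·s⁻⁴) = kg⁴·m⁶·s⁻⁹·A⁻⁴.
Right side:
  H = kg·m²·s⁻²·A⁻².
  So H³ = kg³·m⁶·s⁻⁶·A⁻⁶.
  Ω = kg·m²·s⁻³·A⁻².
  So Ω⁻¹ = kg⁻¹·m⁻²·s³·A².
  T = kg·s⁻²·A⁻¹.
  N = kg·m·s⁻².
  So N² = kg²·m²·s⁻⁴.
  Combining: H³·Ω⁻¹·T·s⁻²·N² = (kg³·m⁶·s⁻⁶·A⁻⁶) · (kg⁻¹·m⁻²·s³·A²) · (kg·s⁻²·A⁻¹) · s⁻² · (kg²·m²·s⁻⁴) = kg⁵·m⁶·s⁻¹¹·A⁻⁵.
Left is kg⁴·m⁶·s⁻⁹·A⁻⁴; right is kg⁵·m⁶·s⁻¹¹·A⁻⁵ — different.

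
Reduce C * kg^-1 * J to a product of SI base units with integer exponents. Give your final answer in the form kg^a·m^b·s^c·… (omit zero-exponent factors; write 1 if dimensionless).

m²·s⁻¹·A

C = A·s = s·A (charge = current × time).
J = N·m (work = force × distance),
    = kg·m²·s⁻².
Combining: C·kg⁻¹·J = (s·A) · kg⁻¹ · (kg·m²·s⁻²) = m²·s⁻¹·A.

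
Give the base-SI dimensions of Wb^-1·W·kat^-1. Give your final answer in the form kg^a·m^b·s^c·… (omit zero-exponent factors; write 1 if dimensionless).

Wb = V·s (flux: a volt is a weber per second),
    = kg·m²·s⁻²·A⁻¹.
So Wb⁻¹ = kg⁻¹·m⁻²·s²·A.
W = J/s (power = energy per time),
    = kg·m²·s⁻³.
kat = mol/s = s⁻¹·mol (catalytic activity).
So kat⁻¹ = s·mol⁻¹.
Combining: Wb⁻¹·W·kat⁻¹ = (kg⁻¹·m⁻²·s²·A) · (kg·m²·s⁻³) · (s·mol⁻¹) = A·mol⁻¹.

A·mol⁻¹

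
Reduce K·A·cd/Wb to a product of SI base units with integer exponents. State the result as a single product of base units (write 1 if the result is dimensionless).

Wb = V·s (flux: a volt is a weber per second),
    = kg·m²·s⁻²·A⁻¹.
So Wb⁻¹ = kg⁻¹·m⁻²·s²·A.
Combining: K·Wb⁻¹·A·cd = K · (kg⁻¹·m⁻²·s²·A) · A · cd = kg⁻¹·m⁻²·s²·A²·K·cd.

kg⁻¹·m⁻²·s²·A²·K·cd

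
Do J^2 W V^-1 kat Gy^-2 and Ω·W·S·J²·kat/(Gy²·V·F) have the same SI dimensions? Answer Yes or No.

No

Left side:
  J = kg·m²·s⁻².
  So J² = kg²·m⁴·s⁻⁴.
  W = kg·m²·s⁻³.
  V = kg·m²·s⁻³·A⁻¹.
  So V⁻¹ = kg⁻¹·m⁻²·s³·A.
  kat = s⁻¹·mol.
  Gy = m²·s⁻².
  So Gy⁻² = m⁻⁴·s⁴.
  Combining: J²·W·V⁻¹·kat·Gy⁻² = (kg²·m⁴·s⁻⁴) · (kg·m²·s⁻³) · (kg⁻¹·m⁻²·s³·A) · (s⁻¹·mol) · (m⁻⁴·s⁴) = kg²·s⁻¹·A·mol.
Right side:
  Gy = J/kg (absorbed dose = energy per mass),
      = m²·s⁻².
  So Gy⁻² = m⁻⁴·s⁴.
  Ω = V/A (resistance = voltage per current),
      = kg·m²·s⁻³·A⁻².
  W = J/s (power = energy per time),
      = kg·m²·s⁻³.
  V = W/A (potential = power per current),
      = kg·m²·s⁻³·A⁻¹.
  So V⁻¹ = kg⁻¹·m⁻²·s³·A.
  S = 1/Ω (conductance is reciprocal resistance),
      = kg⁻¹·m⁻²·s³·A².
  F = C/V (capacitance = charge per voltage),
      = A·s/(kg·m²·s⁻³·A⁻¹) (substituting C and V),
      = kg⁻¹·m⁻²·s⁴·A².
  So F⁻¹ = kg·m²·s⁻⁴·A⁻².
  J = N·m (work = force × distance),
      = kg·m²·s⁻².
  So J² = kg²·m⁴·s⁻⁴.
  kat = mol/s = s⁻¹·mol (catalytic activity).
  Combining: Gy⁻²·Ω·W·V⁻¹·S·F⁻¹·J²·kat = (m⁻⁴·s⁴) · (kg·m²·s⁻³·A⁻²) · (kg·m²·s⁻³) · (kg⁻¹·m⁻²·s³·A) · (kg⁻¹·m⁻²·s³·A²) · (kg·m²·s⁻⁴·A⁻²) · (kg²·m⁴·s⁻⁴) · (s⁻¹·mol) = kg³·m²·s⁻⁵·A⁻¹·mol.
Left is kg²·s⁻¹·A·mol; right is kg³·m²·s⁻⁵·A⁻¹·mol — different.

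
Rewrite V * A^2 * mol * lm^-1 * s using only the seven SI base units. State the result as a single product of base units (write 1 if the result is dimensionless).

V = kg·m²·s⁻³·A⁻¹.
lm = cd.
So lm⁻¹ = cd⁻¹.
Combining: V·A²·mol·lm⁻¹·s = (kg·m²·s⁻³·A⁻¹) · A² · mol · cd⁻¹ · s = kg·m²·s⁻²·A·mol·cd⁻¹.

kg·m²·s⁻²·A·mol·cd⁻¹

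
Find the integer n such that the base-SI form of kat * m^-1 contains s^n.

kat = s⁻¹·mol.
Combining: kat·m⁻¹ = (s⁻¹·mol) · m⁻¹ = m⁻¹·s⁻¹·mol.
The exponent of s is -1.

-1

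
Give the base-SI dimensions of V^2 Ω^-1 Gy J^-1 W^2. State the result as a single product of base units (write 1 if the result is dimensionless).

kg²·m⁶·s⁻⁹

V = W/A (potential = power per current),
    = kg·m²·s⁻³·A⁻¹.
So V² = kg²·m⁴·s⁻⁶·A⁻².
Ω = V/A (resistance = voltage per current),
    = kg·m²·s⁻³·A⁻².
So Ω⁻¹ = kg⁻¹·m⁻²·s³·A².
Gy = J/kg (absorbed dose = energy per mass),
    = m²·s⁻².
J = N·m (work = force × distance),
    = kg·m²·s⁻².
So J⁻¹ = kg⁻¹·m⁻²·s².
W = J/s (power = energy per time),
    = kg·m²·s⁻³.
So W² = kg²·m⁴·s⁻⁶.
Combining: V²·Ω⁻¹·Gy·J⁻¹·W² = (kg²·m⁴·s⁻⁶·A⁻²) · (kg⁻¹·m⁻²·s³·A²) · (m²·s⁻²) · (kg⁻¹·m⁻²·s²) · (kg²·m⁴·s⁻⁶) = kg²·m⁶·s⁻⁹.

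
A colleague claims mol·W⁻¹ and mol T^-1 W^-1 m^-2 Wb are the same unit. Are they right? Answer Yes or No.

Left side:
  W = J/s (power = energy per time),
      = kg·m²·s⁻³.
  So W⁻¹ = kg⁻¹·m⁻²·s³.
  Combining: mol·W⁻¹ = mol · (kg⁻¹·m⁻²·s³) = kg⁻¹·m⁻²·s³·mol.
Right side:
  T = kg·s⁻²·A⁻¹.
  So T⁻¹ = kg⁻¹·s²·A.
  W = kg·m²·s⁻³.
  So W⁻¹ = kg⁻¹·m⁻²·s³.
  Wb = kg·m²·s⁻²·A⁻¹.
  Combining: mol·T⁻¹·W⁻¹·m⁻²·Wb = mol · (kg⁻¹·s²·A) · (kg⁻¹·m⁻²·s³) · m⁻² · (kg·m²·s⁻²·A⁻¹) = kg⁻¹·m⁻²·s³·mol.
Both reduce to kg⁻¹·m⁻²·s³·mol.

Yes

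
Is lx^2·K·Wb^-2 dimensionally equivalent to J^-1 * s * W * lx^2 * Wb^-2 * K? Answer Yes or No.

Left side:
  lx = lm/m² (illuminance = luminous flux per area),
      = m⁻²·cd.
  So lx² = m⁻⁴·cd².
  Wb = V·s (flux: a volt is a weber per second),
      = kg·m²·s⁻²·A⁻¹.
  So Wb⁻² = kg⁻²·m⁻⁴·s⁴·A².
  Combining: lx²·K·Wb⁻² = (m⁻⁴·cd²) · K · (kg⁻²·m⁻⁴·s⁴·A²) = kg⁻²·m⁻⁸·s⁴·A²·K·cd².
Right side:
  J = N·m (work = force × distance),
      = kg·m²·s⁻².
  So J⁻¹ = kg⁻¹·m⁻²·s².
  W = J/s (power = energy per time),
      = kg·m²·s⁻³.
  lx = lm/m² (illuminance = luminous flux per area),
      = m⁻²·cd.
  So lx² = m⁻⁴·cd².
  Wb = V·s (flux: a volt is a weber per second),
      = kg·m²·s⁻²·A⁻¹.
  So Wb⁻² = kg⁻²·m⁻⁴·s⁴·A².
  Combining: J⁻¹·s·W·lx²·Wb⁻²·K = (kg⁻¹·m⁻²·s²) · s · (kg·m²·s⁻³) · (m⁻⁴·cd²) · (kg⁻²·m⁻⁴·s⁴·A²) · K = kg⁻²·m⁻⁸·s⁴·A²·K·cd².
Both reduce to kg⁻²·m⁻⁸·s⁴·A²·K·cd².

Yes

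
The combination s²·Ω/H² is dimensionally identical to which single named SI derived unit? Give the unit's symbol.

H = kg·m²·s⁻²·A⁻².
So H⁻² = kg⁻²·m⁻⁴·s⁴·A⁴.
Ω = kg·m²·s⁻³·A⁻².
Combining: H⁻²·s²·Ω = (kg⁻²·m⁻⁴·s⁴·A⁴) · s² · (kg·m²·s⁻³·A⁻²) = kg⁻¹·m⁻²·s³·A².
kg⁻¹·m⁻²·s³·A² is the base-SI form of the siemens.

S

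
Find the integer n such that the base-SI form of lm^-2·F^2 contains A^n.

lm = cd·sr = cd (luminous flux; sr is dimensionless).
So lm⁻² = cd⁻².
F = C/V (capacitance = charge per voltage),
    = A·s/(kg·m²·s⁻³·A⁻¹) (substituting C and V),
    = kg⁻¹·m⁻²·s⁴·A².
So F² = kg⁻²·m⁻⁴·s⁸·A⁴.
Combining: lm⁻²·F² = cd⁻² · (kg⁻²·m⁻⁴·s⁸·A⁴) = kg⁻²·m⁻⁴·s⁸·A⁴·cd⁻².
The exponent of A is 4.

4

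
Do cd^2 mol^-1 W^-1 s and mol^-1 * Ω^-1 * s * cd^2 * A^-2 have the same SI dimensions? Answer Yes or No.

Yes

Left side:
  W = kg·m²·s⁻³.
  So W⁻¹ = kg⁻¹·m⁻²·s³.
  Combining: cd²·mol⁻¹·W⁻¹·s = cd² · mol⁻¹ · (kg⁻¹·m⁻²·s³) · s = kg⁻¹·m⁻²·s⁴·mol⁻¹·cd².
Right side:
  Ω = kg·m²·s⁻³·A⁻².
  So Ω⁻¹ = kg⁻¹·m⁻²·s³·A².
  Combining: mol⁻¹·Ω⁻¹·s·cd²·A⁻² = mol⁻¹ · (kg⁻¹·m⁻²·s³·A²) · s · cd² · A⁻² = kg⁻¹·m⁻²·s⁴·mol⁻¹·cd².
Both reduce to kg⁻¹·m⁻²·s⁴·mol⁻¹·cd².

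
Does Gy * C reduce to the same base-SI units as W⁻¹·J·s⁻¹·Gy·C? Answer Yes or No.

Yes

Left side:
  Gy = m²·s⁻².
  C = s·A.
  Combining: Gy·C = (m²·s⁻²) · (s·A) = m²·s⁻¹·A.
Right side:
  W = J/s (power = energy per time),
      = kg·m²·s⁻³.
  So W⁻¹ = kg⁻¹·m⁻²·s³.
  J = N·m (work = force × distance),
      = kg·m²·s⁻².
  Gy = J/kg (absorbed dose = energy per mass),
      = m²·s⁻².
  C = A·s = s·A (charge = current × time).
  Combining: W⁻¹·J·s⁻¹·Gy·C = (kg⁻¹·m⁻²·s³) · (kg·m²·s⁻²) · s⁻¹ · (m²·s⁻²) · (s·A) = m²·s⁻¹·A.
Both reduce to m²·s⁻¹·A.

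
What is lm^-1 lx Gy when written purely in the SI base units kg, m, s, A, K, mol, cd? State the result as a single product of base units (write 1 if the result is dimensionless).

lm = cd·sr = cd (luminous flux; sr is dimensionless).
So lm⁻¹ = cd⁻¹.
lx = lm/m² (illuminance = luminous flux per area),
    = m⁻²·cd.
Gy = J/kg (absorbed dose = energy per mass),
    = m²·s⁻².
Combining: lm⁻¹·lx·Gy = cd⁻¹ · (m⁻²·cd) · (m²·s⁻²) = s⁻².

s⁻²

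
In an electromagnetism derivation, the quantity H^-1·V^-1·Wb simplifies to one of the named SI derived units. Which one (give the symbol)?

S

H = Wb/A (inductance = flux per current),
    = kg·m²·s⁻²·A⁻².
So H⁻¹ = kg⁻¹·m⁻²·s²·A².
V = W/A (potential = power per current),
    = kg·m²·s⁻³·A⁻¹.
So V⁻¹ = kg⁻¹·m⁻²·s³·A.
Wb = V·s (flux: a volt is a weber per second),
    = kg·m²·s⁻²·A⁻¹.
Combining: H⁻¹·V⁻¹·Wb = (kg⁻¹·m⁻²·s²·A²) · (kg⁻¹·m⁻²·s³·A) · (kg·m²·s⁻²·A⁻¹) = kg⁻¹·m⁻²·s³·A².
kg⁻¹·m⁻²·s³·A² is the base-SI form of the siemens.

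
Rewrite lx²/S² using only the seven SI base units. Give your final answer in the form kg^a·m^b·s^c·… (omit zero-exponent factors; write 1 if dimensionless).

lx = lm/m² (illuminance = luminous flux per area),
    = m⁻²·cd.
So lx² = m⁻⁴·cd².
S = 1/Ω (conductance is reciprocal resistance),
    = kg⁻¹·m⁻²·s³·A².
So S⁻² = kg²·m⁴·s⁻⁶·A⁻⁴.
Combining: lx²·S⁻² = (m⁻⁴·cd²) · (kg²·m⁴·s⁻⁶·A⁻⁴) = kg²·s⁻⁶·A⁻⁴·cd².

kg²·s⁻⁶·A⁻⁴·cd²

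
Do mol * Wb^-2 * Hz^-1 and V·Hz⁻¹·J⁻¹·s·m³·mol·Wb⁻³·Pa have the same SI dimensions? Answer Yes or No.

Yes

Left side:
  Wb = V·s (flux: a volt is a weber per second),
      = kg·m²·s⁻²·A⁻¹.
  So Wb⁻² = kg⁻²·m⁻⁴·s⁴·A².
  Hz = 1/s = s⁻¹ (frequency is cycles per second).
  So Hz⁻¹ = s.
  Combining: mol·Wb⁻²·Hz⁻¹ = mol · (kg⁻²·m⁻⁴·s⁴·A²) · s = kg⁻²·m⁻⁴·s⁵·A²·mol.
Right side:
  V = kg·m²·s⁻³·A⁻¹.
  Hz = s⁻¹.
  So Hz⁻¹ = s.
  J = kg·m²·s⁻².
  So J⁻¹ = kg⁻¹·m⁻²·s².
  Wb = kg·m²·s⁻²·A⁻¹.
  So Wb⁻³ = kg⁻³·m⁻⁶·s⁶·A³.
  Pa = kg·m⁻¹·s⁻².
  Combining: V·Hz⁻¹·J⁻¹·s·m³·mol·Wb⁻³·Pa = (kg·m²·s⁻³·A⁻¹) · s · (kg⁻¹·m⁻²·s²) · s · m³ · mol · (kg⁻³·m⁻⁶·s⁶·A³) · (kg·m⁻¹·s⁻²) = kg⁻²·m⁻⁴·s⁵·A²·mol.
Both reduce to kg⁻²·m⁻⁴·s⁵·A²·mol.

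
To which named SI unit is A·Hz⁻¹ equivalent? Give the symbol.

Hz = 1/s = s⁻¹ (frequency is cycles per second).
So Hz⁻¹ = s.
Combining: A·Hz⁻¹ = A · s = s·A.
s·A is the base-SI form of the coulomb.

C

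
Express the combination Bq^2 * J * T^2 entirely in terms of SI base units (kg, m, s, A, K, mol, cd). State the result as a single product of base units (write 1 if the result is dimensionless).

Bq = s⁻¹.
So Bq² = s⁻².
J = kg·m²·s⁻².
T = kg·s⁻²·A⁻¹.
So T² = kg²·s⁻⁴·A⁻².
Combining: Bq²·J·T² = s⁻² · (kg·m²·s⁻²) · (kg²·s⁻⁴·A⁻²) = kg³·m²·s⁻⁸·A⁻².

kg³·m²·s⁻⁸·A⁻²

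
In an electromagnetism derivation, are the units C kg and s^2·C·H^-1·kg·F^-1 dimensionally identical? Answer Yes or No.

Left side:
  C = A·s = s·A (charge = current × time).
  Combining: C·kg = (s·A) · kg = kg·s·A.
Right side:
  C = s·A.
  H = kg·m²·s⁻²·A⁻².
  So H⁻¹ = kg⁻¹·m⁻²·s²·A².
  F = kg⁻¹·m⁻²·s⁴·A².
  So F⁻¹ = kg·m²·s⁻⁴·A⁻².
  Combining: s²·C·H⁻¹·kg·F⁻¹ = s² · (s·A) · (kg⁻¹·m⁻²·s²·A²) · kg · (kg·m²·s⁻⁴·A⁻²) = kg·s·A.
Both reduce to kg·s·A.

Yes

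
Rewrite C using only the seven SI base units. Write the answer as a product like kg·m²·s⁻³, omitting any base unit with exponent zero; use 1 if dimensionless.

C = A·s = s·A (charge = current × time).

s·A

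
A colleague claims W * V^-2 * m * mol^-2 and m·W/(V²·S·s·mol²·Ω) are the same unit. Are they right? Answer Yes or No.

No

Left side:
  W = J/s (power = energy per time),
      = kg·m²·s⁻³.
  V = W/A (potential = power per current),
      = kg·m²·s⁻³·A⁻¹.
  So V⁻² = kg⁻²·m⁻⁴·s⁶·A².
  Combining: W·V⁻²·m·mol⁻² = (kg·m²·s⁻³) · (kg⁻²·m⁻⁴·s⁶·A²) · m · mol⁻² = kg⁻¹·m⁻¹·s³·A²·mol⁻².
Right side:
  V = kg·m²·s⁻³·A⁻¹.
  So V⁻² = kg⁻²·m⁻⁴·s⁶·A².
  S = kg⁻¹·m⁻²·s³·A².
  So S⁻¹ = kg·m²·s⁻³·A⁻².
  W = kg·m²·s⁻³.
  Ω = kg·m²·s⁻³·A⁻².
  So Ω⁻¹ = kg⁻¹·m⁻²·s³·A².
  Combining: V⁻²·m·S⁻¹·s⁻¹·mol⁻²·W·Ω⁻¹ = (kg⁻²·m⁻⁴·s⁶·A²) · m · (kg·m²·s⁻³·A⁻²) · s⁻¹ · mol⁻² · (kg·m²·s⁻³) · (kg⁻¹·m⁻²·s³·A²) = kg⁻¹·m⁻¹·s²·A²·mol⁻².
Left is kg⁻¹·m⁻¹·s³·A²·mol⁻²; right is kg⁻¹·m⁻¹·s²·A²·mol⁻² — different.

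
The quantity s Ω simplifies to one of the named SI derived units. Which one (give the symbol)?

H

Ω = kg·m²·s⁻³·A⁻².
Combining: s·Ω = s · (kg·m²·s⁻³·A⁻²) = kg·m²·s⁻²·A⁻².
kg·m²·s⁻²·A⁻² is the base-SI form of the henry.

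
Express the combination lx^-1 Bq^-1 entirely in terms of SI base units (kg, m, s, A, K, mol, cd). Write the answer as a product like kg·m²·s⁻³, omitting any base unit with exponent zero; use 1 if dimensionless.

lx = lm/m² (illuminance = luminous flux per area),
    = m⁻²·cd.
So lx⁻¹ = m²·cd⁻¹.
Bq = 1/s = s⁻¹ (activity is decays per second).
So Bq⁻¹ = s.
Combining: lx⁻¹·Bq⁻¹ = (m²·cd⁻¹) · s = m²·s·cd⁻¹.

m²·s·cd⁻¹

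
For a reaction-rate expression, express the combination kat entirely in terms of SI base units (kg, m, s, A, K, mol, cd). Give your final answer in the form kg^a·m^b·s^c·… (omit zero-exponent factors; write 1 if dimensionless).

kat = s⁻¹·mol.

s⁻¹·mol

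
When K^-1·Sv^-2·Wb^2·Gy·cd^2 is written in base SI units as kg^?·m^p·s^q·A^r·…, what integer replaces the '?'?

Sv = J/kg (equivalent dose = energy per mass),
    = m²·s⁻².
So Sv⁻² = m⁻⁴·s⁴.
Wb = V·s (flux: a volt is a weber per second),
    = kg·m²·s⁻²·A⁻¹.
So Wb² = kg²·m⁴·s⁻⁴·A⁻².
Gy = J/kg (absorbed dose = energy per mass),
    = m²·s⁻².
Combining: K⁻¹·Sv⁻²·Wb²·Gy·cd² = K⁻¹ · (m⁻⁴·s⁴) · (kg²·m⁴·s⁻⁴·A⁻²) · (m²·s⁻²) · cd² = kg²·m²·s⁻²·A⁻²·K⁻¹·cd².
The exponent of kg is 2.

2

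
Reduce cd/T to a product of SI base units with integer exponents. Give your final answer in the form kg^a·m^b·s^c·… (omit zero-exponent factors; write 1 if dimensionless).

kg⁻¹·s²·A·cd

T = Wb/m² (flux density = flux per area),
    = kg·s⁻²·A⁻¹.
So T⁻¹ = kg⁻¹·s²·A.
Combining: T⁻¹·cd = (kg⁻¹·s²·A) · cd = kg⁻¹·s²·A·cd.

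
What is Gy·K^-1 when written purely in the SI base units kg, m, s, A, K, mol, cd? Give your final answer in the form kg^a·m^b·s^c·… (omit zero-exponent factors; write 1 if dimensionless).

m²·s⁻²·K⁻¹

Gy = J/kg (absorbed dose = energy per mass),
    = m²·s⁻².
Combining: Gy·K⁻¹ = (m²·s⁻²) · K⁻¹ = m²·s⁻²·K⁻¹.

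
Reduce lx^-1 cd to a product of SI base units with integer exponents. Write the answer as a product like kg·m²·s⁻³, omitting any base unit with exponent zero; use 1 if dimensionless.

lx = m⁻²·cd.
So lx⁻¹ = m²·cd⁻¹.
Combining: lx⁻¹·cd = (m²·cd⁻¹) · cd = m².

m²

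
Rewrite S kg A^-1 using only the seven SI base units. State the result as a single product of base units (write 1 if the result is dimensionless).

m⁻²·s³·A

S = 1/Ω (conductance is reciprocal resistance),
    = kg⁻¹·m⁻²·s³·A².
Combining: S·kg·A⁻¹ = (kg⁻¹·m⁻²·s³·A²) · kg · A⁻¹ = m⁻²·s³·A.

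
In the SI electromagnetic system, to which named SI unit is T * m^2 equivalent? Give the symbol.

Wb

T = kg·s⁻²·A⁻¹.
Combining: T·m² = (kg·s⁻²·A⁻¹) · m² = kg·m²·s⁻²·A⁻¹.
kg·m²·s⁻²·A⁻¹ is the base-SI form of the weber.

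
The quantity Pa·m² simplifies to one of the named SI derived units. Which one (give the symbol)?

N

Pa = N/m² (pressure = force per area),
    = kg·m⁻¹·s⁻².
Combining: Pa·m² = (kg·m⁻¹·s⁻²) · m² = kg·m·s⁻².
kg·m·s⁻² is the base-SI form of the newton.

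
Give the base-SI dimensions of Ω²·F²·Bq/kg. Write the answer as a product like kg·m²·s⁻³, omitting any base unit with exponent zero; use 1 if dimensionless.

Ω = V/A (resistance = voltage per current),
    = kg·m²·s⁻³·A⁻².
So Ω² = kg²·m⁴·s⁻⁶·A⁻⁴.
F = C/V (capacitance = charge per voltage),
    = A·s/(kg·m²·s⁻³·A⁻¹) (substituting C and V),
    = kg⁻¹·m⁻²·s⁴·A².
So F² = kg⁻²·m⁻⁴·s⁸·A⁴.
Bq = 1/s = s⁻¹ (activity is decays per second).
Combining: Ω²·F²·kg⁻¹·Bq = (kg²·m⁴·s⁻⁶·A⁻⁴) · (kg⁻²·m⁻⁴·s⁸·A⁴) · kg⁻¹ · s⁻¹ = kg⁻¹·s.

kg⁻¹·s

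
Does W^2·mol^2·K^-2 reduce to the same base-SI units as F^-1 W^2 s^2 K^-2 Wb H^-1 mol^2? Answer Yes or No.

Left side:
  W = kg·m²·s⁻³.
  So W² = kg²·m⁴·s⁻⁶.
  Combining: W²·mol²·K⁻² = (kg²·m⁴·s⁻⁶) · mol² · K⁻² = kg²·m⁴·s⁻⁶·K⁻²·mol².
Right side:
  F = kg⁻¹·m⁻²·s⁴·A².
  So F⁻¹ = kg·m²·s⁻⁴·A⁻².
  W = kg·m²·s⁻³.
  So W² = kg²·m⁴·s⁻⁶.
  Wb = kg·m²·s⁻²·A⁻¹.
  H = kg·m²·s⁻²·A⁻².
  So H⁻¹ = kg⁻¹·m⁻²·s²·A².
  Combining: F⁻¹·W²·s²·K⁻²·Wb·H⁻¹·mol² = (kg·m²·s⁻⁴·A⁻²) · (kg²·m⁴·s⁻⁶) · s² · K⁻² · (kg·m²·s⁻²·A⁻¹) · (kg⁻¹·m⁻²·s²·A²) · mol² = kg³·m⁶·s⁻⁸·A⁻¹·K⁻²·mol².
Left is kg²·m⁴·s⁻⁶·K⁻²·mol²; right is kg³·m⁶·s⁻⁸·A⁻¹·K⁻²·mol² — different.

No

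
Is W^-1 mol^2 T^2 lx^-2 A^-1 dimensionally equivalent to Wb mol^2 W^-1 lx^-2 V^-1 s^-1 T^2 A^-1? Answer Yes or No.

Left side:
  W = kg·m²·s⁻³.
  So W⁻¹ = kg⁻¹·m⁻²·s³.
  T = kg·s⁻²·A⁻¹.
  So T² = kg²·s⁻⁴·A⁻².
  lx = m⁻²·cd.
  So lx⁻² = m⁴·cd⁻².
  Combining: W⁻¹·mol²·T²·lx⁻²·A⁻¹ = (kg⁻¹·m⁻²·s³) · mol² · (kg²·s⁻⁴·A⁻²) · (m⁴·cd⁻²) · A⁻¹ = kg·m²·s⁻¹·A⁻³·mol²·cd⁻².
Right side:
  Wb = V·s (flux: a volt is a weber per second),
      = kg·m²·s⁻²·A⁻¹.
  W = J/s (power = energy per time),
      = kg·m²·s⁻³.
  So W⁻¹ = kg⁻¹·m⁻²·s³.
  lx = lm/m² (illuminance = luminous flux per area),
      = m⁻²·cd.
  So lx⁻² = m⁴·cd⁻².
  V = W/A (potential = power per current),
      = kg·m²·s⁻³·A⁻¹.
  So V⁻¹ = kg⁻¹·m⁻²·s³·A.
  T = Wb/m² (flux density = flux per area),
      = kg·s⁻²·A⁻¹.
  So T² = kg²·s⁻⁴·A⁻².
  Combining: Wb·mol²·W⁻¹·lx⁻²·V⁻¹·s⁻¹·T²·A⁻¹ = (kg·m²·s⁻²·A⁻¹) · mol² · (kg⁻¹·m⁻²·s³) · (m⁴·cd⁻²) · (kg⁻¹·m⁻²·s³·A) · s⁻¹ · (kg²·s⁻⁴·A⁻²) · A⁻¹ = kg·m²·s⁻¹·A⁻³·mol²·cd⁻².
Both reduce to kg·m²·s⁻¹·A⁻³·mol²·cd⁻².

Yes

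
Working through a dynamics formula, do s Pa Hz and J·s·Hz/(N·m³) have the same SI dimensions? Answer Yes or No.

Left side:
  Pa = kg·m⁻¹·s⁻².
  Hz = s⁻¹.
  Combining: s·Pa·Hz = s · (kg·m⁻¹·s⁻²) · s⁻¹ = kg·m⁻¹·s⁻².
Right side:
  J = N·m (work = force × distance),
      = kg·m²·s⁻².
  N = kg·m/s² = kg·m·s⁻² (force = mass × acceleration).
  So N⁻¹ = kg⁻¹·m⁻¹·s².
  Hz = 1/s = s⁻¹ (frequency is cycles per second).
  Combining: J·N⁻¹·s·m⁻³·Hz = (kg·m²·s⁻²) · (kg⁻¹·m⁻¹·s²) · s · m⁻³ · s⁻¹ = m⁻².
Left is kg·m⁻¹·s⁻²; right is m⁻² — different.

No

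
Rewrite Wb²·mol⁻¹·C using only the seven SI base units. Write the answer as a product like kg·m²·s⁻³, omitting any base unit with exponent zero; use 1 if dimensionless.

kg²·m⁴·s⁻³·A⁻¹·mol⁻¹

Wb = V·s (flux: a volt is a weber per second),
    = kg·m²·s⁻²·A⁻¹.
So Wb² = kg²·m⁴·s⁻⁴·A⁻².
C = A·s = s·A (charge = current × time).
Combining: Wb²·mol⁻¹·C = (kg²·m⁴·s⁻⁴·A⁻²) · mol⁻¹ · (s·A) = kg²·m⁴·s⁻³·A⁻¹·mol⁻¹.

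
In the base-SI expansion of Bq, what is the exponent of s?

-1

Bq = s⁻¹.
The exponent of s is -1.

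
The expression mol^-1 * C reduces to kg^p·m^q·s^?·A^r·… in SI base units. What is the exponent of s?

C = A·s = s·A (charge = current × time).
Combining: mol⁻¹·C = mol⁻¹ · (s·A) = s·A·mol⁻¹.
The exponent of s is 1.

1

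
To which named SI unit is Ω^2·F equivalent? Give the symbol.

Ω = kg·m²·s⁻³·A⁻².
So Ω² = kg²·m⁴·s⁻⁶·A⁻⁴.
F = kg⁻¹·m⁻²·s⁴·A².
Combining: Ω²·F = (kg²·m⁴·s⁻⁶·A⁻⁴) · (kg⁻¹·m⁻²·s⁴·A²) = kg·m²·s⁻²·A⁻².
kg·m²·s⁻²·A⁻² is the base-SI form of the henry.

H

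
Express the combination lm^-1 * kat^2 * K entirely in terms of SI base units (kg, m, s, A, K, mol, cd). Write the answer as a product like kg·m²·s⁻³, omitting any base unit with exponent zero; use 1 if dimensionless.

lm = cd·sr = cd (luminous flux; sr is dimensionless).
So lm⁻¹ = cd⁻¹.
kat = mol/s = s⁻¹·mol (catalytic activity).
So kat² = s⁻²·mol².
Combining: lm⁻¹·kat²·K = cd⁻¹ · (s⁻²·mol²) · K = s⁻²·K·mol²·cd⁻¹.

s⁻²·K·mol²·cd⁻¹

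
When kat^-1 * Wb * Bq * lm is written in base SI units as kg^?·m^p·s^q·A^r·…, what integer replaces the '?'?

kat = mol/s = s⁻¹·mol (catalytic activity).
So kat⁻¹ = s·mol⁻¹.
Wb = V·s (flux: a volt is a weber per second),
    = kg·m²·s⁻²·A⁻¹.
Bq = 1/s = s⁻¹ (activity is decays per second).
lm = cd·sr = cd (luminous flux; sr is dimensionless).
Combining: kat⁻¹·Wb·Bq·lm = (s·mol⁻¹) · (kg·m²·s⁻²·A⁻¹) · s⁻¹ · cd = kg·m²·s⁻²·A⁻¹·mol⁻¹·cd.
The exponent of kg is 1.

1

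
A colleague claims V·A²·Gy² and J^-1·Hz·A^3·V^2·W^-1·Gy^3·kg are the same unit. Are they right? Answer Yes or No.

Left side:
  V = W/A (potential = power per current),
      = kg·m²·s⁻³·A⁻¹.
  Gy = J/kg (absorbed dose = energy per mass),
      = m²·s⁻².
  So Gy² = m⁴·s⁻⁴.
  Combining: V·A²·Gy² = (kg·m²·s⁻³·A⁻¹) · A² · (m⁴·s⁻⁴) = kg·m⁶·s⁻⁷·A.
Right side:
  J = kg·m²·s⁻².
  So J⁻¹ = kg⁻¹·m⁻²·s².
  Hz = s⁻¹.
  V = kg·m²·s⁻³·A⁻¹.
  So V² = kg²·m⁴·s⁻⁶·A⁻².
  W = kg·m²·s⁻³.
  So W⁻¹ = kg⁻¹·m⁻²·s³.
  Gy = m²·s⁻².
  So Gy³ = m⁶·s⁻⁶.
  Combining: J⁻¹·Hz·A³·V²·W⁻¹·Gy³·kg = (kg⁻¹·m⁻²·s²) · s⁻¹ · A³ · (kg²·m⁴·s⁻⁶·A⁻²) · (kg⁻¹·m⁻²·s³) · (m⁶·s⁻⁶) · kg = kg·m⁶·s⁻⁸·A.
Left is kg·m⁶·s⁻⁷·A; right is kg·m⁶·s⁻⁸·A — different.

No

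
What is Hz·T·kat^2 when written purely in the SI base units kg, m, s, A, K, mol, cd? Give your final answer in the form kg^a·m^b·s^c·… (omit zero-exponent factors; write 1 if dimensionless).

kg·s⁻⁵·A⁻¹·mol²

Hz = 1/s = s⁻¹ (frequency is cycles per second).
T = Wb/m² (flux density = flux per area),
    = kg·s⁻²·A⁻¹.
kat = mol/s = s⁻¹·mol (catalytic activity).
So kat² = s⁻²·mol².
Combining: Hz·T·kat² = s⁻¹ · (kg·s⁻²·A⁻¹) · (s⁻²·mol²) = kg·s⁻⁵·A⁻¹·mol².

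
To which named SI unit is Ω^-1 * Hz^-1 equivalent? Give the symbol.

F

Ω = V/A (resistance = voltage per current),
    = kg·m²·s⁻³·A⁻².
So Ω⁻¹ = kg⁻¹·m⁻²·s³·A².
Hz = 1/s = s⁻¹ (frequency is cycles per second).
So Hz⁻¹ = s.
Combining: Ω⁻¹·Hz⁻¹ = (kg⁻¹·m⁻²·s³·A²) · s = kg⁻¹·m⁻²·s⁴·A².
kg⁻¹·m⁻²·s⁴·A² is the base-SI form of the farad.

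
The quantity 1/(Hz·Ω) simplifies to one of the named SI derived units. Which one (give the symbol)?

F

Hz = s⁻¹.
So Hz⁻¹ = s.
Ω = kg·m²·s⁻³·A⁻².
So Ω⁻¹ = kg⁻¹·m⁻²·s³·A².
Combining: Hz⁻¹·Ω⁻¹ = s · (kg⁻¹·m⁻²·s³·A²) = kg⁻¹·m⁻²·s⁴·A².
kg⁻¹·m⁻²·s⁴·A² is the base-SI form of the farad.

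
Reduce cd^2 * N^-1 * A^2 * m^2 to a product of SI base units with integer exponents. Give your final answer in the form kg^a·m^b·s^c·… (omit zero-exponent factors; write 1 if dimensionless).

kg⁻¹·m·s²·A²·cd²

N = kg·m/s² = kg·m·s⁻² (force = mass × acceleration).
So N⁻¹ = kg⁻¹·m⁻¹·s².
Combining: cd²·N⁻¹·A²·m² = cd² · (kg⁻¹·m⁻¹·s²) · A² · m² = kg⁻¹·m·s²·A²·cd².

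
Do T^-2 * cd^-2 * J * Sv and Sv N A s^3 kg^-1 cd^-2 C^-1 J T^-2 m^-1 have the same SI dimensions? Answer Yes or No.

Left side:
  T = Wb/m² (flux density = flux per area),
      = kg·s⁻²·A⁻¹.
  So T⁻² = kg⁻²·s⁴·A².
  J = N·m (work = force × distance),
      = kg·m²·s⁻².
  Sv = J/kg (equivalent dose = energy per mass),
      = m²·s⁻².
  Combining: T⁻²·cd⁻²·J·Sv = (kg⁻²·s⁴·A²) · cd⁻² · (kg·m²·s⁻²) · (m²·s⁻²) = kg⁻¹·m⁴·A²·cd⁻².
Right side:
  Sv = J/kg (equivalent dose = energy per mass),
      = m²·s⁻².
  N = kg·m/s² = kg·m·s⁻² (force = mass × acceleration).
  C = A·s = s·A (charge = current × time).
  So C⁻¹ = s⁻¹·A⁻¹.
  J = N·m (work = force × distance),
      = kg·m²·s⁻².
  T = Wb/m² (flux density = flux per area),
      = kg·s⁻²·A⁻¹.
  So T⁻² = kg⁻²·s⁴·A².
  Combining: Sv·N·A·s³·kg⁻¹·cd⁻²·C⁻¹·J·T⁻²·m⁻¹ = (m²·s⁻²) · (kg·m·s⁻²) · A · s³ · kg⁻¹ · cd⁻² · (s⁻¹·A⁻¹) · (kg·m²·s⁻²) · (kg⁻²·s⁴·A²) · m⁻¹ = kg⁻¹·m⁴·A²·cd⁻².
Both reduce to kg⁻¹·m⁴·A²·cd⁻².

Yes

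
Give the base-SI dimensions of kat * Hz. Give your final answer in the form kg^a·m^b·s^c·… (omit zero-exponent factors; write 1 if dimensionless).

s⁻²·mol

kat = s⁻¹·mol.
Hz = s⁻¹.
Combining: kat·Hz = (s⁻¹·mol) · s⁻¹ = s⁻²·mol.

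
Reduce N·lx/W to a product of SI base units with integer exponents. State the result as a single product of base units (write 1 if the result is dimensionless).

m⁻³·s·cd

N = kg·m/s² = kg·m·s⁻² (force = mass × acceleration).
W = J/s (power = energy per time),
    = kg·m²·s⁻³.
So W⁻¹ = kg⁻¹·m⁻²·s³.
lx = lm/m² (illuminance = luminous flux per area),
    = m⁻²·cd.
Combining: N·W⁻¹·lx = (kg·m·s⁻²) · (kg⁻¹·m⁻²·s³) · (m⁻²·cd) = m⁻³·s·cd.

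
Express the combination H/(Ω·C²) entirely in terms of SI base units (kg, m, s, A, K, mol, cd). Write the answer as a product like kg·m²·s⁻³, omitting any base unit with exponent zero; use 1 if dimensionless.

H = Wb/A (inductance = flux per current),
    = kg·m²·s⁻²·A⁻².
Ω = V/A (resistance = voltage per current),
    = kg·m²·s⁻³·A⁻².
So Ω⁻¹ = kg⁻¹·m⁻²·s³·A².
C = A·s = s·A (charge = current × time).
So C⁻² = s⁻²·A⁻².
Combining: H·Ω⁻¹·C⁻² = (kg·m²·s⁻²·A⁻²) · (kg⁻¹·m⁻²·s³·A²) · (s⁻²·A⁻²) = s⁻¹·A⁻².

s⁻¹·A⁻²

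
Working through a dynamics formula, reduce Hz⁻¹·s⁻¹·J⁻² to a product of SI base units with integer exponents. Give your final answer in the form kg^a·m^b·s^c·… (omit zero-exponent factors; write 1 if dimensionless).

kg⁻²·m⁻⁴·s⁴

Hz = 1/s = s⁻¹ (frequency is cycles per second).
So Hz⁻¹ = s.
J = N·m (work = force × distance),
    = kg·m²·s⁻².
So J⁻² = kg⁻²·m⁻⁴·s⁴.
Combining: Hz⁻¹·s⁻¹·J⁻² = s · s⁻¹ · (kg⁻²·m⁻⁴·s⁴) = kg⁻²·m⁻⁴·s⁴.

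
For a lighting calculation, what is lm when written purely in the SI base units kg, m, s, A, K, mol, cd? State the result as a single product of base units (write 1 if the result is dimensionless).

cd

lm = cd.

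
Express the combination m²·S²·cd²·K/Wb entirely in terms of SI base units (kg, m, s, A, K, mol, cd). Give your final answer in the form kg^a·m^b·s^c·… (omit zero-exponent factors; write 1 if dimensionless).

kg⁻³·m⁻⁴·s⁸·A⁵·K·cd²

Wb = V·s (flux: a volt is a weber per second),
    = kg·m²·s⁻²·A⁻¹.
So Wb⁻¹ = kg⁻¹·m⁻²·s²·A.
S = 1/Ω (conductance is reciprocal resistance),
    = kg⁻¹·m⁻²·s³·A².
So S² = kg⁻²·m⁻⁴·s⁶·A⁴.
Combining: m²·Wb⁻¹·S²·cd²·K = m² · (kg⁻¹·m⁻²·s²·A) · (kg⁻²·m⁻⁴·s⁶·A⁴) · cd² · K = kg⁻³·m⁻⁴·s⁸·A⁵·K·cd².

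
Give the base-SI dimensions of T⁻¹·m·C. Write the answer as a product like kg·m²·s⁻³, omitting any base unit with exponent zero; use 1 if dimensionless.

kg⁻¹·m·s³·A²

T = Wb/m² (flux density = flux per area),
    = kg·s⁻²·A⁻¹.
So T⁻¹ = kg⁻¹·s²·A.
C = A·s = s·A (charge = current × time).
Combining: T⁻¹·m·C = (kg⁻¹·s²·A) · m · (s·A) = kg⁻¹·m·s³·A².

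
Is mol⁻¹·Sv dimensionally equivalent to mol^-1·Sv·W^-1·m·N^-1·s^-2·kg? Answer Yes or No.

No

Left side:
  Sv = m²·s⁻².
  Combining: mol⁻¹·Sv = mol⁻¹ · (m²·s⁻²) = m²·s⁻²·mol⁻¹.
Right side:
  Sv = m²·s⁻².
  W = kg·m²·s⁻³.
  So W⁻¹ = kg⁻¹·m⁻²·s³.
  N = kg·m·s⁻².
  So N⁻¹ = kg⁻¹·m⁻¹·s².
  Combining: mol⁻¹·Sv·W⁻¹·m·N⁻¹·s⁻²·kg = mol⁻¹ · (m²·s⁻²) · (kg⁻¹·m⁻²·s³) · m · (kg⁻¹·m⁻¹·s²) · s⁻² · kg = kg⁻¹·s·mol⁻¹.
Left is m²·s⁻²·mol⁻¹; right is kg⁻¹·s·mol⁻¹ — different.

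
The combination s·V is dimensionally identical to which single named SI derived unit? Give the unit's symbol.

Wb

V = kg·m²·s⁻³·A⁻¹.
Combining: s·V = s · (kg·m²·s⁻³·A⁻¹) = kg·m²·s⁻²·A⁻¹.
kg·m²·s⁻²·A⁻¹ is the base-SI form of the weber.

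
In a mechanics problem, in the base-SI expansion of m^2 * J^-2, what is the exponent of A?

0

J = N·m (work = force × distance),
    = kg·m²·s⁻².
So J⁻² = kg⁻²·m⁻⁴·s⁴.
Combining: m²·J⁻² = m² · (kg⁻²·m⁻⁴·s⁴) = kg⁻²·m⁻²·s⁴.
The exponent of A is 0.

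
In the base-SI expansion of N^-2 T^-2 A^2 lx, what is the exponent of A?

N = kg·m/s² = kg·m·s⁻² (force = mass × acceleration).
So N⁻² = kg⁻²·m⁻²·s⁴.
T = Wb/m² (flux density = flux per area),
    = kg·s⁻²·A⁻¹.
So T⁻² = kg⁻²·s⁴·A².
lx = lm/m² (illuminance = luminous flux per area),
    = m⁻²·cd.
Combining: N⁻²·T⁻²·A²·lx = (kg⁻²·m⁻²·s⁴) · (kg⁻²·s⁴·A²) · A² · (m⁻²·cd) = kg⁻⁴·m⁻⁴·s⁸·A⁴·cd.
The exponent of A is 4.

4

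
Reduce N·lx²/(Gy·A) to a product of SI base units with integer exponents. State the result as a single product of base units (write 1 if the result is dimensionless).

kg·m⁻⁵·A⁻¹·cd²

Gy = m²·s⁻².
So Gy⁻¹ = m⁻²·s².
N = kg·m·s⁻².
lx = m⁻²·cd.
So lx² = m⁻⁴·cd².
Combining: Gy⁻¹·A⁻¹·N·lx² = (m⁻²·s²) · A⁻¹ · (kg·m·s⁻²) · (m⁻⁴·cd²) = kg·m⁻⁵·A⁻¹·cd².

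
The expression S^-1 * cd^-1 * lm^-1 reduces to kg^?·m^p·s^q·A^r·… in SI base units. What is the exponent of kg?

S = 1/Ω (conductance is reciprocal resistance),
    = kg⁻¹·m⁻²·s³·A².
So S⁻¹ = kg·m²·s⁻³·A⁻².
lm = cd·sr = cd (luminous flux; sr is dimensionless).
So lm⁻¹ = cd⁻¹.
Combining: S⁻¹·cd⁻¹·lm⁻¹ = (kg·m²·s⁻³·A⁻²) · cd⁻¹ · cd⁻¹ = kg·m²·s⁻³·A⁻²·cd⁻².
The exponent of kg is 1.

1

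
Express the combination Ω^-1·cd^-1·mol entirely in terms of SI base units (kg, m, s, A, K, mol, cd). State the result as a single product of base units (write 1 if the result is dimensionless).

kg⁻¹·m⁻²·s³·A²·mol·cd⁻¹

Ω = V/A (resistance = voltage per current),
    = kg·m²·s⁻³·A⁻².
So Ω⁻¹ = kg⁻¹·m⁻²·s³·A².
Combining: Ω⁻¹·cd⁻¹·mol = (kg⁻¹·m⁻²·s³·A²) · cd⁻¹ · mol = kg⁻¹·m⁻²·s³·A²·mol·cd⁻¹.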